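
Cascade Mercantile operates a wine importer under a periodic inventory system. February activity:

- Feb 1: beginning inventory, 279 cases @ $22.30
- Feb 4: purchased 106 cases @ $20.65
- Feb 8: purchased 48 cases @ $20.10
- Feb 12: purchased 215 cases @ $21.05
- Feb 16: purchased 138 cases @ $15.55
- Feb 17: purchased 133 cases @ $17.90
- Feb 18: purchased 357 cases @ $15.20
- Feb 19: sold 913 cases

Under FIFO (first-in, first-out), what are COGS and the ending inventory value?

COGS = $18,320.35; ending inventory = $5,533.80

Feb 19, 913 sold [FIFO — oldest first]: 279 @ $22.30 + 106 @ $20.65 + 48 @ $20.10 + 215 @ $21.05 + 138 @ $15.55 + 127 @ $17.90 = $18,320.35
Ending inventory: 6 @ $17.90 + 357 @ $15.20 = $5,533.80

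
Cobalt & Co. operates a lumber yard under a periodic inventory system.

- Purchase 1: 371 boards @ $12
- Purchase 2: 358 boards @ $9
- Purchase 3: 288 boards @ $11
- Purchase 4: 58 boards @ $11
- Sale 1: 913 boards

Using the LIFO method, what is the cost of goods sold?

COGS = $9,536

Sale 1 (913) [LIFO — newest first]: 58 @ $11 + 288 @ $11 + 358 @ $9 + 209 @ $12 = $9,536
Ending inventory: 162 @ $12 = $1,944
Check: goods available $11,480 = COGS $9,536 + ending $1,944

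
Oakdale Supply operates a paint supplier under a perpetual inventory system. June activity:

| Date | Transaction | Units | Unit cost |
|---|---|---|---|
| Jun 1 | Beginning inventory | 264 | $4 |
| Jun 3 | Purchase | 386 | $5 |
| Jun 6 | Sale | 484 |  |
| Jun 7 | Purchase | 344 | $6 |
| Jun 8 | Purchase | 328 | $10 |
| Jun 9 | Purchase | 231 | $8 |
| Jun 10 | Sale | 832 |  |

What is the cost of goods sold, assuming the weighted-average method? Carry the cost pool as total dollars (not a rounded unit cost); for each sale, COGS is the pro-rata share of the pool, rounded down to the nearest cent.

COGS = $8,414.44

After Jun 1: 264 on hand, pool $1,056.00 (≈ $4.0000 each)
After Jun 3: 650 on hand, pool $2,986.00 (≈ $4.5938 each)
Jun 6, sell 484: 484/650 × $2,986.00 → $2,223.42
After Jun 7: 510 on hand, pool $2,826.58 (≈ $5.5423 each)
After Jun 8: 838 on hand, pool $6,106.58 (≈ $7.2871 each)
After Jun 9: 1069 on hand, pool $7,954.58 (≈ $7.4411 each)
Jun 10, sell 832: 832/1069 × $7,954.58 → $6,191.02
Total COGS = $2,223.42 + $6,191.02 = $8,414.44
Ending inventory (cost pool remaining) = $1,763.56
Check: goods available $10,178.00 = COGS $8,414.44 + ending $1,763.56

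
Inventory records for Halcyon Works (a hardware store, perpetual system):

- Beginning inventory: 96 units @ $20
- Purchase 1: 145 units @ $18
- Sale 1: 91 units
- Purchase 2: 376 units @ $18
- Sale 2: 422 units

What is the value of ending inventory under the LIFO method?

Ending inventory = $2,064

Sale 1 (91) [LIFO — newest first]: 91 @ $18 = $1,638
Sale 2 (422) [LIFO — newest first]: 376 @ $18 + 46 @ $18 = $7,596
Total COGS = $1,638 + $7,596 = $9,234
Ending inventory: 96 @ $20 + 8 @ $18 = $2,064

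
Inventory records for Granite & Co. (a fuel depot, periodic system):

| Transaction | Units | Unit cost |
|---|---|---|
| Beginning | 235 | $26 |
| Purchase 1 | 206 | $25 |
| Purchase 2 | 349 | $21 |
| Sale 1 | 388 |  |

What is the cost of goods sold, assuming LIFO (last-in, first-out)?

Sale 1 (388) [LIFO — newest first]: 349 @ $21 + 39 @ $25 = $8,304
Ending inventory: 235 @ $26 + 167 @ $25 = $10,285
Check: goods available $18,589 = COGS $8,304 + ending $10,285

COGS = $8,304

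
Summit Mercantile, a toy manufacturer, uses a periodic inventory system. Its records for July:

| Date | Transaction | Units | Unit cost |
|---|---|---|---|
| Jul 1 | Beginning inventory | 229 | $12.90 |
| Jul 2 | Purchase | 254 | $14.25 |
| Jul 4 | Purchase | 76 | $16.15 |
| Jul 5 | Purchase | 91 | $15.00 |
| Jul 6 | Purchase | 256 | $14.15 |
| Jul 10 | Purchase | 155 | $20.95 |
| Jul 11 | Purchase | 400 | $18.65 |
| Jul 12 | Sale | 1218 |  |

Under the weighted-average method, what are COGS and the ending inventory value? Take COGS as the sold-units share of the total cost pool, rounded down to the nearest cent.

COGS = $19,587.74; ending inventory = $3,907.91

Jul 12, sell 1218: 1218/1461 × $23,495.65 → $19,587.74
Ending inventory (cost pool remaining) = $3,907.91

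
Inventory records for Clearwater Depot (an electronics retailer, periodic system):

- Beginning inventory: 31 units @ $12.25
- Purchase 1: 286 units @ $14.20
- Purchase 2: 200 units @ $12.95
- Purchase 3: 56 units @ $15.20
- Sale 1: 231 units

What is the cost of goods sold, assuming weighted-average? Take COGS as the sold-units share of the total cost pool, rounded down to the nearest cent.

COGS = $3,177.62

Sale 1, sell 231: 231/573 × $7,882.15 → $3,177.62
Ending inventory (cost pool remaining) = $4,704.53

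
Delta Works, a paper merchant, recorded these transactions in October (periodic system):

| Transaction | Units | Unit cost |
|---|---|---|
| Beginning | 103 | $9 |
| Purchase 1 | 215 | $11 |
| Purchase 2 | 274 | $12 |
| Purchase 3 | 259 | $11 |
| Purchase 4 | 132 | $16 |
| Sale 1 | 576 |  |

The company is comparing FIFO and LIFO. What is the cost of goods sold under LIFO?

FIFO COGS: 103 @ $9 + 215 @ $11 + 258 @ $12 = $6,388
LIFO COGS: 132 @ $16 + 259 @ $11 + 185 @ $12 = $7,181

COGS = $7,181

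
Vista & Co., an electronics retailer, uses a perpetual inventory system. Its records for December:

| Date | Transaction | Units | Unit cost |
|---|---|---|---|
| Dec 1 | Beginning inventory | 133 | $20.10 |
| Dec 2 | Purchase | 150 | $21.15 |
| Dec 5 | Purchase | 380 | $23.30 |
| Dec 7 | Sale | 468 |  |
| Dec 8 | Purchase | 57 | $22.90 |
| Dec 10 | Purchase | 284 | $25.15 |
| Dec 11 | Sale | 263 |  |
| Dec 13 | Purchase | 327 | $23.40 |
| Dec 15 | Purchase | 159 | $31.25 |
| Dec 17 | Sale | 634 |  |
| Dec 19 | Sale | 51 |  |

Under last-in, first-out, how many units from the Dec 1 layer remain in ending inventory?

74

Dec 7, 468 sold [LIFO — newest first]: 380 @ $23.30 + 88 @ $21.15 = $10,715.20
Dec 11, 263 sold [LIFO — newest first]: 263 @ $25.15 = $6,614.45
Dec 17, 634 sold [LIFO — newest first]: 159 @ $31.25 + 327 @ $23.40 + 21 @ $25.15 + 57 @ $22.90 + 62 @ $21.15 + 8 @ $20.10 = $15,926.10
Dec 19, 51 sold [LIFO — newest first]: 51 @ $20.10 = $1,025.10
Total COGS = $10,715.20 + $6,614.45 + $15,926.10 + $1,025.10 = $34,280.85
Ending inventory: 74 @ $20.10 = $1,487.40
Check: goods available $35,768.25 = COGS $34,280.85 + ending $1,487.40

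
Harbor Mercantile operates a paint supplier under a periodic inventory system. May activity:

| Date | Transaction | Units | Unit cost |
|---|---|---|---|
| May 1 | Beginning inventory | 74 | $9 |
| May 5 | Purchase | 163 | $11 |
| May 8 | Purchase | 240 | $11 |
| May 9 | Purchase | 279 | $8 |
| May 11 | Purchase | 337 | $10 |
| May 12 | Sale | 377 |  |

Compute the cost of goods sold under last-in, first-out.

May 12, 377 sold [LIFO — newest first]: 337 @ $10 + 40 @ $8 = $3,690
Ending inventory: 74 @ $9 + 163 @ $11 + 240 @ $11 + 239 @ $8 = $7,011

COGS = $3,690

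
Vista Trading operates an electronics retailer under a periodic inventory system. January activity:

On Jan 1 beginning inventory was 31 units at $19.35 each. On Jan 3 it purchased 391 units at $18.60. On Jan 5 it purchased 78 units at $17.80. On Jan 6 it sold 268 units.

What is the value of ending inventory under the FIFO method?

Jan 6, 268 sold [FIFO — oldest first]: 31 @ $19.35 + 237 @ $18.60 = $5,008.05
Ending inventory: 154 @ $18.60 + 78 @ $17.80 = $4,252.80
Check: goods available $9,260.85 = COGS $5,008.05 + ending $4,252.80

Ending inventory = $4,252.80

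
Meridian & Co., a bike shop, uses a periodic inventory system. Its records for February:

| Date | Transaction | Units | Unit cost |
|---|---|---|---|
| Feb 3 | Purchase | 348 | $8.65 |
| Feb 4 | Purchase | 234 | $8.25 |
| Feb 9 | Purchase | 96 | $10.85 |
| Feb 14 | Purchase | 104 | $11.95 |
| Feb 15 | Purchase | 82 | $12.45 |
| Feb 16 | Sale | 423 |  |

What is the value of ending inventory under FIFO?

Feb 16, 423 sold [FIFO — oldest first]: 348 @ $8.65 + 75 @ $8.25 = $3,628.95
Ending inventory: 159 @ $8.25 + 96 @ $10.85 + 104 @ $11.95 + 82 @ $12.45 = $4,617.05
Check: goods available $8,246.00 = COGS $3,628.95 + ending $4,617.05

Ending inventory = $4,617.05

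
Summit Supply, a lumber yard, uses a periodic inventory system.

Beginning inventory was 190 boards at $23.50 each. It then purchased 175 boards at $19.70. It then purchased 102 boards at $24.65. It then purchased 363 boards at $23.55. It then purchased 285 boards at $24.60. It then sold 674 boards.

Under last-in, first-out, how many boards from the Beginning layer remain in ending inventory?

Sale 1 (674) [LIFO — newest first]: 285 @ $24.60 + 363 @ $23.55 + 26 @ $24.65 = $16,200.55
Ending inventory: 190 @ $23.50 + 175 @ $19.70 + 76 @ $24.65 = $9,785.90
Check: goods available $25,986.45 = COGS $16,200.55 + ending $9,785.90

190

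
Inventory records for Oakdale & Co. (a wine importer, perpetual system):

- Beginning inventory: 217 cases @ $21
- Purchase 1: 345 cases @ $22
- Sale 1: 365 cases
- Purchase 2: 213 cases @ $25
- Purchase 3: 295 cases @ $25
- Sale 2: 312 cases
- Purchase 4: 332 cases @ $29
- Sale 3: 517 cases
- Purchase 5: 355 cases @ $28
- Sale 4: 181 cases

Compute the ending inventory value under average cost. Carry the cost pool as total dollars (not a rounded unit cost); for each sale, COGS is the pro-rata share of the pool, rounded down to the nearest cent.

Ending inventory = $10,458.74

After Beginning: 217 on hand, pool $4,557.00 (≈ $21.0000 each)
After Purchase 1: 562 on hand, pool $12,147.00 (≈ $21.6139 each)
Sale 1, sell 365: 365/562 × $12,147.00 → $7,889.06
After Purchase 2: 410 on hand, pool $9,582.94 (≈ $23.3730 each)
After Purchase 3: 705 on hand, pool $16,957.94 (≈ $24.0538 each)
Sale 2, sell 312: 312/705 × $16,957.94 → $7,504.79
After Purchase 4: 725 on hand, pool $19,081.15 (≈ $26.3188 each)
Sale 3, sell 517: 517/725 × $19,081.15 → $13,606.83
After Purchase 5: 563 on hand, pool $15,414.32 (≈ $27.3789 each)
Sale 4, sell 181: 181/563 × $15,414.32 → $4,955.58
Total COGS = $7,889.06 + $7,504.79 + $13,606.83 + $4,955.58 = $33,956.26
Ending inventory (cost pool remaining) = $10,458.74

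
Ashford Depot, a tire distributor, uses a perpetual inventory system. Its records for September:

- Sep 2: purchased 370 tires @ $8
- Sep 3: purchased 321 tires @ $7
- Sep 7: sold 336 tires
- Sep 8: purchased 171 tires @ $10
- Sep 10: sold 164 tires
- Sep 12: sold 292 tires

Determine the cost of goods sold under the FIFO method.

COGS = $6,217

Sep 7, 336 sold [FIFO — oldest first]: 336 @ $8 = $2,688
Sep 10, 164 sold [FIFO — oldest first]: 34 @ $8 + 130 @ $7 = $1,182
Sep 12, 292 sold [FIFO — oldest first]: 191 @ $7 + 101 @ $10 = $2,347
Total COGS = $2,688 + $1,182 + $2,347 = $6,217
Ending inventory: 70 @ $10 = $700
Check: goods available $6,917 = COGS $6,217 + ending $700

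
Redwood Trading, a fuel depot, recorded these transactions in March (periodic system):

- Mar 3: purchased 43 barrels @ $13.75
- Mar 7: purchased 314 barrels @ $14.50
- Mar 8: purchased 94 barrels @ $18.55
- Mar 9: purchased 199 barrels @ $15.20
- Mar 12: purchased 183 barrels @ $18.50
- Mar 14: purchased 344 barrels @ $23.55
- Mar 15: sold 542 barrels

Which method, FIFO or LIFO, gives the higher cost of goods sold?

LIFO

FIFO COGS: 43 @ $13.75 + 314 @ $14.50 + 94 @ $18.55 + 91 @ $15.20 = $8,271.15
LIFO COGS: 344 @ $23.55 + 183 @ $18.50 + 15 @ $15.20 = $11,714.70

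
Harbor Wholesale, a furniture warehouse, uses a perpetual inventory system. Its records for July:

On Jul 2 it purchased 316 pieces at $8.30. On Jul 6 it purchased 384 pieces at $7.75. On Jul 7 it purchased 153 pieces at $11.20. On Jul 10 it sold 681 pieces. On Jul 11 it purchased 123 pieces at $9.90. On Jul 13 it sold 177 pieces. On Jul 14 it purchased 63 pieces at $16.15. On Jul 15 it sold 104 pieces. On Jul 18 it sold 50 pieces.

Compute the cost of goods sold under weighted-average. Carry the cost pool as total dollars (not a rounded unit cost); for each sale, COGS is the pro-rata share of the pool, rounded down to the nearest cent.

COGS = $9,235.13

After Jul 2: 316 on hand, pool $2,622.80 (≈ $8.3000 each)
After Jul 6: 700 on hand, pool $5,598.80 (≈ $7.9983 each)
After Jul 7: 853 on hand, pool $7,312.40 (≈ $8.5726 each)
Jul 10, sell 681: 681/853 × $7,312.40 → $5,837.91
After Jul 11: 295 on hand, pool $2,692.19 (≈ $9.1261 each)
Jul 13, sell 177: 177/295 × $2,692.19 → $1,615.31
After Jul 14: 181 on hand, pool $2,094.33 (≈ $11.5709 each)
Jul 15, sell 104: 104/181 × $2,094.33 → $1,203.37
Jul 18, sell 50: 50/77 × $890.96 → $578.54
Total COGS = $5,837.91 + $1,615.31 + $1,203.37 + $578.54 = $9,235.13
Ending inventory (cost pool remaining) = $312.42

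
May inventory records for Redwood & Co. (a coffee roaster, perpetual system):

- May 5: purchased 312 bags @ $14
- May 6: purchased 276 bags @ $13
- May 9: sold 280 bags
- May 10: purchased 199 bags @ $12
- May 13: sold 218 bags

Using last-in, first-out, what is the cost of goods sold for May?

COGS = $6,298

May 9, 280 sold [LIFO — newest first]: 276 @ $13 + 4 @ $14 = $3,644
May 13, 218 sold [LIFO — newest first]: 199 @ $12 + 19 @ $14 = $2,654
Total COGS = $3,644 + $2,654 = $6,298
Ending inventory: 289 @ $14 = $4,046
Check: goods available $10,344 = COGS $6,298 + ending $4,046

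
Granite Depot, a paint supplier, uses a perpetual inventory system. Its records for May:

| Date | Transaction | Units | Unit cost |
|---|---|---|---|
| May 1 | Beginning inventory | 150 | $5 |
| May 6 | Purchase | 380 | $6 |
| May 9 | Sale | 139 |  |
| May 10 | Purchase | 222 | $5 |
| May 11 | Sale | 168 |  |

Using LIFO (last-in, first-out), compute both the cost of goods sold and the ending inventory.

COGS = $1,674; ending inventory = $2,466

May 9, 139 sold [LIFO — newest first]: 139 @ $6 = $834
May 11, 168 sold [LIFO — newest first]: 168 @ $5 = $840
Total COGS = $834 + $840 = $1,674
Ending inventory: 150 @ $5 + 241 @ $6 + 54 @ $5 = $2,466
Check: goods available $4,140 = COGS $1,674 + ending $2,466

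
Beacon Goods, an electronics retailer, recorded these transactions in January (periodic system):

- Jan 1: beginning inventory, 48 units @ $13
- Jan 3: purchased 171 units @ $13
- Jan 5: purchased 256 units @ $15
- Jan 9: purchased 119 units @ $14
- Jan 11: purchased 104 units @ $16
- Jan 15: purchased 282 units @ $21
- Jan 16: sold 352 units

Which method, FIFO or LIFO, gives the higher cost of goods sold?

LIFO

FIFO COGS: 48 @ $13 + 171 @ $13 + 133 @ $15 = $4,842
LIFO COGS: 282 @ $21 + 70 @ $16 = $7,042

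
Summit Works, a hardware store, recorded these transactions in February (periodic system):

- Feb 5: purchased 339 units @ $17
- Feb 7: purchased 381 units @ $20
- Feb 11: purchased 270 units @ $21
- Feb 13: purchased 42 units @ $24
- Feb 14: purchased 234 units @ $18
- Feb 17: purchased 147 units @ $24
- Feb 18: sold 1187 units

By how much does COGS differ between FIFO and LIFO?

$1,108

FIFO COGS: 339 @ $17 + 381 @ $20 + 270 @ $21 + 42 @ $24 + 155 @ $18 = $22,851
LIFO COGS: 147 @ $24 + 234 @ $18 + 42 @ $24 + 270 @ $21 + 381 @ $20 + 113 @ $17 = $23,959
Difference = |$22,851 − $23,959| = $1,108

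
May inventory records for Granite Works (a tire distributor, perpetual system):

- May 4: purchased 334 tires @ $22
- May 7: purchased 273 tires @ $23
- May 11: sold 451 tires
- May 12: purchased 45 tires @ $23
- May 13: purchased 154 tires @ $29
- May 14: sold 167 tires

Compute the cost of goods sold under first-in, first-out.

COGS = $13,880

May 11, 451 sold [FIFO — oldest first]: 334 @ $22 + 117 @ $23 = $10,039
May 14, 167 sold [FIFO — oldest first]: 156 @ $23 + 11 @ $23 = $3,841
Total COGS = $10,039 + $3,841 = $13,880
Ending inventory: 34 @ $23 + 154 @ $29 = $5,248
Check: goods available $19,128 = COGS $13,880 + ending $5,248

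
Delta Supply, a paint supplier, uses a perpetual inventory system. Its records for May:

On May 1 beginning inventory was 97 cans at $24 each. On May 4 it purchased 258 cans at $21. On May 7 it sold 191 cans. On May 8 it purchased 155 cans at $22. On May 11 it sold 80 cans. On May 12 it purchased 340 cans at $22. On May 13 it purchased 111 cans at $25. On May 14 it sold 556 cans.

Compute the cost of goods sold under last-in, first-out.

COGS = $18,306

May 7, 191 sold [LIFO — newest first]: 191 @ $21 = $4,011
May 11, 80 sold [LIFO — newest first]: 80 @ $22 = $1,760
May 14, 556 sold [LIFO — newest first]: 111 @ $25 + 340 @ $22 + 75 @ $22 + 30 @ $21 = $12,535
Total COGS = $4,011 + $1,760 + $12,535 = $18,306
Ending inventory: 97 @ $24 + 37 @ $21 = $3,105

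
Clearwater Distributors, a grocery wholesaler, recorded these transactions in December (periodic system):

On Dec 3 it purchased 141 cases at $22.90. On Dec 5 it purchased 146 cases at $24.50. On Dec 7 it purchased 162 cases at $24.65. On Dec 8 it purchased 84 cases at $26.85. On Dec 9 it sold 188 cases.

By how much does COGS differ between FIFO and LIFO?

$438.60

FIFO COGS: 141 @ $22.90 + 47 @ $24.50 = $4,380.40
LIFO COGS: 84 @ $26.85 + 104 @ $24.65 = $4,819.00
Difference = |$4,380.40 − $4,819.00| = $438.60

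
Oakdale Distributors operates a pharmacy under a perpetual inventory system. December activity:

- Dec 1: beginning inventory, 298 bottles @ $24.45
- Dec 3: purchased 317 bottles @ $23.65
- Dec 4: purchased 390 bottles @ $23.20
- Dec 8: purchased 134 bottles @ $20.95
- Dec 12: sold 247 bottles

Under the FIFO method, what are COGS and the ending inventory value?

Dec 12, 247 sold [FIFO — oldest first]: 247 @ $24.45 = $6,039.15
Ending inventory: 51 @ $24.45 + 317 @ $23.65 + 390 @ $23.20 + 134 @ $20.95 = $20,599.30

COGS = $6,039.15; ending inventory = $20,599.30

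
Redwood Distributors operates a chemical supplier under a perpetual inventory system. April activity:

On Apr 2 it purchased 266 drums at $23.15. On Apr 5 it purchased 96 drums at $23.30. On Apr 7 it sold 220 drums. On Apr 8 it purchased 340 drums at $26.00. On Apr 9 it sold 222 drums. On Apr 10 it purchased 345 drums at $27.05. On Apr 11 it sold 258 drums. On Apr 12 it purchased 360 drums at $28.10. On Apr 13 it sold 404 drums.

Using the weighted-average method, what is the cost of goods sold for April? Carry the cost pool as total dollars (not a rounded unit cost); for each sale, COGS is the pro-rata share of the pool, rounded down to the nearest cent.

After Apr 2: 266 on hand, pool $6,157.90 (≈ $23.1500 each)
After Apr 5: 362 on hand, pool $8,394.70 (≈ $23.1898 each)
Apr 7, sell 220: 220/362 × $8,394.70 → $5,101.75
After Apr 8: 482 on hand, pool $12,132.95 (≈ $25.1721 each)
Apr 9, sell 222: 222/482 × $12,132.95 → $5,588.20
After Apr 10: 605 on hand, pool $15,877.00 (≈ $26.2430 each)
Apr 11, sell 258: 258/605 × $15,877.00 → $6,770.68
After Apr 12: 707 on hand, pool $19,222.32 (≈ $27.1886 each)
Apr 13, sell 404: 404/707 × $19,222.32 → $10,984.18
Total COGS = $5,101.75 + $5,588.20 + $6,770.68 + $10,984.18 = $28,444.81
Ending inventory (cost pool remaining) = $8,238.14
Check: goods available $36,682.95 = COGS $28,444.81 + ending $8,238.14

COGS = $28,444.81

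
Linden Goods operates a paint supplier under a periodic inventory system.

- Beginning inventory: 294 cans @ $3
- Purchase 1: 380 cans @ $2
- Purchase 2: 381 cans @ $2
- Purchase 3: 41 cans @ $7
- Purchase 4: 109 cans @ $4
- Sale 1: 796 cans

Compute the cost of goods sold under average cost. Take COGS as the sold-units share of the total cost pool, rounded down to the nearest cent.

Sale 1, sell 796: 796/1205 × $3,127.00 → $2,065.63
Ending inventory (cost pool remaining) = $1,061.37

COGS = $2,065.63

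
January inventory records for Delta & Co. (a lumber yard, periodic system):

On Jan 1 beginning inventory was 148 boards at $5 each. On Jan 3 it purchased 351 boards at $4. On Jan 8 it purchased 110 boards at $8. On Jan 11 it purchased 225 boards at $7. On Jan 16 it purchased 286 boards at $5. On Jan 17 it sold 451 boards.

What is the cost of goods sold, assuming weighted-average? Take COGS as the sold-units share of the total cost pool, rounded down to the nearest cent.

Jan 17, sell 451: 451/1120 × $6,029.00 → $2,427.74
Ending inventory (cost pool remaining) = $3,601.26

COGS = $2,427.74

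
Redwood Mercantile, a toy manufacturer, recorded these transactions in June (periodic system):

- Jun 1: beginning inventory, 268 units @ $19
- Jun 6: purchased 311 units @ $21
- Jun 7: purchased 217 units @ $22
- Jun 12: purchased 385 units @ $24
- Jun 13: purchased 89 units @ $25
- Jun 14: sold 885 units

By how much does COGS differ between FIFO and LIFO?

$1,780

FIFO COGS: 268 @ $19 + 311 @ $21 + 217 @ $22 + 89 @ $24 = $18,533
LIFO COGS: 89 @ $25 + 385 @ $24 + 217 @ $22 + 194 @ $21 = $20,313
Difference = |$18,533 − $20,313| = $1,780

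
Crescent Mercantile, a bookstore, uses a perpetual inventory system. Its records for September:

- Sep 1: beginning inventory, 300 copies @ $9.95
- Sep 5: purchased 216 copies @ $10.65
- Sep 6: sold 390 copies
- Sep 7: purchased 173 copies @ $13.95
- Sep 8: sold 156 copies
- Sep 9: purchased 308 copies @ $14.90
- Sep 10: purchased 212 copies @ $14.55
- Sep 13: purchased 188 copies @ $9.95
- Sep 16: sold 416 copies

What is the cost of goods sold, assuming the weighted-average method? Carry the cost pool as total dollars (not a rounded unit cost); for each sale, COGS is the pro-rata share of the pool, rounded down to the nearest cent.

COGS = $11,458.89

After Sep 1: 300 on hand, pool $2,985.00 (≈ $9.9500 each)
After Sep 5: 516 on hand, pool $5,285.40 (≈ $10.2430 each)
Sep 6, sell 390: 390/516 × $5,285.40 → $3,994.77
After Sep 7: 299 on hand, pool $3,703.98 (≈ $12.3879 each)
Sep 8, sell 156: 156/299 × $3,703.98 → $1,932.51
After Sep 9: 451 on hand, pool $6,360.67 (≈ $14.1035 each)
After Sep 10: 663 on hand, pool $9,445.27 (≈ $14.2463 each)
After Sep 13: 851 on hand, pool $11,315.87 (≈ $13.2971 each)
Sep 16, sell 416: 416/851 × $11,315.87 → $5,531.61
Total COGS = $3,994.77 + $1,932.51 + $5,531.61 = $11,458.89
Ending inventory (cost pool remaining) = $5,784.26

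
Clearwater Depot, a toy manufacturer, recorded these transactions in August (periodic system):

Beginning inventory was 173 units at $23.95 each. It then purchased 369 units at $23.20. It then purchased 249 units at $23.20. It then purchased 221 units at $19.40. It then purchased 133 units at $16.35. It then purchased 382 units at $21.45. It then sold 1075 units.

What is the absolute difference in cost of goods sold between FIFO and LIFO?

$1,277.75

FIFO COGS: 173 @ $23.95 + 369 @ $23.20 + 249 @ $23.20 + 221 @ $19.40 + 63 @ $16.35 = $23,798.40
LIFO COGS: 382 @ $21.45 + 133 @ $16.35 + 221 @ $19.40 + 249 @ $23.20 + 90 @ $23.20 = $22,520.65
Difference = |$23,798.40 − $22,520.65| = $1,277.75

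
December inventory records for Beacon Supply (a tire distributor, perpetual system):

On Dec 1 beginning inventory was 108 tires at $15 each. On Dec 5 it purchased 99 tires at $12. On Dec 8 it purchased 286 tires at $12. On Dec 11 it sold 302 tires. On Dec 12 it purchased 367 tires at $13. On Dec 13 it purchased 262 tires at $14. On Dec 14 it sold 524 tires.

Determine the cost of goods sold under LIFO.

COGS = $10,698

Dec 11, 302 sold [LIFO — newest first]: 286 @ $12 + 16 @ $12 = $3,624
Dec 14, 524 sold [LIFO — newest first]: 262 @ $14 + 262 @ $13 = $7,074
Total COGS = $3,624 + $7,074 = $10,698
Ending inventory: 108 @ $15 + 83 @ $12 + 105 @ $13 = $3,981
Check: goods available $14,679 = COGS $10,698 + ending $3,981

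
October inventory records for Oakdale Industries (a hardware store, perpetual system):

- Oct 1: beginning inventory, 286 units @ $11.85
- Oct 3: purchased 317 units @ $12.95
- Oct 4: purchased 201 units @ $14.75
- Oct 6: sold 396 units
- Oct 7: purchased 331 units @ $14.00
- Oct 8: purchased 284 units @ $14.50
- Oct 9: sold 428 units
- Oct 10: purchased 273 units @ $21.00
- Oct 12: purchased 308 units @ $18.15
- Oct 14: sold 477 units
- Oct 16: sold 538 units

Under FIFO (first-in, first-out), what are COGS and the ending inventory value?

Oct 6, 396 sold [FIFO — oldest first]: 286 @ $11.85 + 110 @ $12.95 = $4,813.60
Oct 9, 428 sold [FIFO — oldest first]: 207 @ $12.95 + 201 @ $14.75 + 20 @ $14.00 = $5,925.40
Oct 14, 477 sold [FIFO — oldest first]: 311 @ $14.00 + 166 @ $14.50 = $6,761.00
Oct 16, 538 sold [FIFO — oldest first]: 118 @ $14.50 + 273 @ $21.00 + 147 @ $18.15 = $10,112.05
Total COGS = $4,813.60 + $5,925.40 + $6,761.00 + $10,112.05 = $27,612.05
Ending inventory: 161 @ $18.15 = $2,922.15

COGS = $27,612.05; ending inventory = $2,922.15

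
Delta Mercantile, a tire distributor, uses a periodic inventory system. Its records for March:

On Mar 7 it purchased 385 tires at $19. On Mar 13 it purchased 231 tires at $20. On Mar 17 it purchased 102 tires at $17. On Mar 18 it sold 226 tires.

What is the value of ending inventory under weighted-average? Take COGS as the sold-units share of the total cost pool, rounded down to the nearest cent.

Ending inventory = $9,366.51

Mar 18, sell 226: 226/718 × $13,669.00 → $4,302.49
Ending inventory (cost pool remaining) = $9,366.51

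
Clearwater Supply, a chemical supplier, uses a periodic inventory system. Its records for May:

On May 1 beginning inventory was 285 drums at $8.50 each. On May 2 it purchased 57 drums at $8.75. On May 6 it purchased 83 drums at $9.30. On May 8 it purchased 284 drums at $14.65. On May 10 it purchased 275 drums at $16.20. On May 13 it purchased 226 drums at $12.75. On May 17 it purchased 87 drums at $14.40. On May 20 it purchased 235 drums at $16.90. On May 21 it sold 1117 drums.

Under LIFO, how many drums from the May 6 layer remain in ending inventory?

73

May 21, 1117 sold [LIFO — newest first]: 235 @ $16.90 + 87 @ $14.40 + 226 @ $12.75 + 275 @ $16.20 + 284 @ $14.65 + 10 @ $9.30 = $16,814.40
Ending inventory: 285 @ $8.50 + 57 @ $8.75 + 73 @ $9.30 = $3,600.15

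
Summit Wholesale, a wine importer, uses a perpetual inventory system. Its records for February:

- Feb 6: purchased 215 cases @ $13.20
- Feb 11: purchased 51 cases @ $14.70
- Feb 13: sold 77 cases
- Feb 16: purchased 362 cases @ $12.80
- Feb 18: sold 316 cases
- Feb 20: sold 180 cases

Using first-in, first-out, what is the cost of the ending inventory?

Feb 13, 77 sold [FIFO — oldest first]: 77 @ $13.20 = $1,016.40
Feb 18, 316 sold [FIFO — oldest first]: 138 @ $13.20 + 51 @ $14.70 + 127 @ $12.80 = $4,196.90
Feb 20, 180 sold [FIFO — oldest first]: 180 @ $12.80 = $2,304.00
Total COGS = $1,016.40 + $4,196.90 + $2,304.00 = $7,517.30
Ending inventory: 55 @ $12.80 = $704.00

Ending inventory = $704.00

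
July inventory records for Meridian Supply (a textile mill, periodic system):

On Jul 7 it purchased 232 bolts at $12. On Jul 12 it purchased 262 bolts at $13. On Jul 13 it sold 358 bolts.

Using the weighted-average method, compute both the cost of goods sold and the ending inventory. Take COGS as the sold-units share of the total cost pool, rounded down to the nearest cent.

COGS = $4,485.87; ending inventory = $1,704.13

Jul 13, sell 358: 358/494 × $6,190.00 → $4,485.87
Ending inventory (cost pool remaining) = $1,704.13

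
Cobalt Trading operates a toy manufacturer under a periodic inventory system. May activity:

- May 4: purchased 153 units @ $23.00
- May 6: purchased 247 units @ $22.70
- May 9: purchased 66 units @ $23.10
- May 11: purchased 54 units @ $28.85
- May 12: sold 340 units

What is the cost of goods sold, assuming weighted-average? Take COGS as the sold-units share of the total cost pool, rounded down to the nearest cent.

May 12, sell 340: 340/520 × $12,208.40 → $7,982.41
Ending inventory (cost pool remaining) = $4,225.99
Check: goods available $12,208.40 = COGS $7,982.41 + ending $4,225.99

COGS = $7,982.41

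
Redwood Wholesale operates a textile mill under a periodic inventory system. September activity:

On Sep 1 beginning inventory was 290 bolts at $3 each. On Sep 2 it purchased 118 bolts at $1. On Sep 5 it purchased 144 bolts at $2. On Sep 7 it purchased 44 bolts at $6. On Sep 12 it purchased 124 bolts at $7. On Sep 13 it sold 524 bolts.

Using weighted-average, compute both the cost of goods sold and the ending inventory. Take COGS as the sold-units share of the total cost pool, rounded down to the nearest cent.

COGS = $1,752.48; ending inventory = $655.52

Sep 13, sell 524: 524/720 × $2,408.00 → $1,752.48
Ending inventory (cost pool remaining) = $655.52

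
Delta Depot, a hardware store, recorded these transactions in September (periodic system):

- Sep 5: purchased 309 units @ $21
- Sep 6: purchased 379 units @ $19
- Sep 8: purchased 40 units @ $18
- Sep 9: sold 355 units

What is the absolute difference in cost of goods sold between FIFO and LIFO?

$658

FIFO COGS: 309 @ $21 + 46 @ $19 = $7,363
LIFO COGS: 40 @ $18 + 315 @ $19 = $6,705
Difference = |$7,363 − $6,705| = $658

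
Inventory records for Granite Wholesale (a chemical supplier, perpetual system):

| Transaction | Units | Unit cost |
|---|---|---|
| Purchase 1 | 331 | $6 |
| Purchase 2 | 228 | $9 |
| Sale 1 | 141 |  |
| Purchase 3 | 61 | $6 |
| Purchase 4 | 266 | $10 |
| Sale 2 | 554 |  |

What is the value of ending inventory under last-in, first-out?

Sale 1 (141) [LIFO — newest first]: 141 @ $9 = $1,269
Sale 2 (554) [LIFO — newest first]: 266 @ $10 + 61 @ $6 + 87 @ $9 + 140 @ $6 = $4,649
Total COGS = $1,269 + $4,649 = $5,918
Ending inventory: 191 @ $6 = $1,146
Check: goods available $7,064 = COGS $5,918 + ending $1,146

Ending inventory = $1,146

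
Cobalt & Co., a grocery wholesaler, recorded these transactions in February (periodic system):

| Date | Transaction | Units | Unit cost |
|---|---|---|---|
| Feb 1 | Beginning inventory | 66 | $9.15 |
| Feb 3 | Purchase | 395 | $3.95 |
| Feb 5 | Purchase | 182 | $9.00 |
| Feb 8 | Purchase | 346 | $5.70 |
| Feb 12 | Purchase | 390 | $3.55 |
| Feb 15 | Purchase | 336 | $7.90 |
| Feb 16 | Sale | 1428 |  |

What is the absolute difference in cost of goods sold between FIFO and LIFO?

FIFO COGS: 66 @ $9.15 + 395 @ $3.95 + 182 @ $9.00 + 346 @ $5.70 + 390 @ $3.55 + 49 @ $7.90 = $7,545.95
LIFO COGS: 336 @ $7.90 + 390 @ $3.55 + 346 @ $5.70 + 182 @ $9.00 + 174 @ $3.95 = $8,336.40
Difference = |$7,545.95 − $8,336.40| = $790.45

$790.45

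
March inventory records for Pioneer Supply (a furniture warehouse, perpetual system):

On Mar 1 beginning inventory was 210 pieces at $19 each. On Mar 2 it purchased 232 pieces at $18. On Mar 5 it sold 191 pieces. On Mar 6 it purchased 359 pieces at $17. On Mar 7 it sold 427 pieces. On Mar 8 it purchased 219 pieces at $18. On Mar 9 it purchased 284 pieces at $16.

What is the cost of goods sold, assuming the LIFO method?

COGS = $10,792

Mar 5, 191 sold [LIFO — newest first]: 191 @ $18 = $3,438
Mar 7, 427 sold [LIFO — newest first]: 359 @ $17 + 41 @ $18 + 27 @ $19 = $7,354
Total COGS = $3,438 + $7,354 = $10,792
Ending inventory: 183 @ $19 + 219 @ $18 + 284 @ $16 = $11,963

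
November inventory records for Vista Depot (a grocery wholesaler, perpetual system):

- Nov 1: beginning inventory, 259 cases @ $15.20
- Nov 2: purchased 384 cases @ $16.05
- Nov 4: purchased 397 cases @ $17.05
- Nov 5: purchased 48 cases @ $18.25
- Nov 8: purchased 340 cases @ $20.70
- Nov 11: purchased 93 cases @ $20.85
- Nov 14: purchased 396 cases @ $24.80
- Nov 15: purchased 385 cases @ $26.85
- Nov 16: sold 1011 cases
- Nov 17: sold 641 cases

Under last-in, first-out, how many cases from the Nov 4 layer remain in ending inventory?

Nov 16, 1011 sold [LIFO — newest first]: 385 @ $26.85 + 396 @ $24.80 + 93 @ $20.85 + 137 @ $20.70 = $24,933.00
Nov 17, 641 sold [LIFO — newest first]: 203 @ $20.70 + 48 @ $18.25 + 390 @ $17.05 = $11,727.60
Total COGS = $24,933.00 + $11,727.60 = $36,660.60
Ending inventory: 259 @ $15.20 + 384 @ $16.05 + 7 @ $17.05 = $10,219.35
Check: goods available $46,879.95 = COGS $36,660.60 + ending $10,219.35

7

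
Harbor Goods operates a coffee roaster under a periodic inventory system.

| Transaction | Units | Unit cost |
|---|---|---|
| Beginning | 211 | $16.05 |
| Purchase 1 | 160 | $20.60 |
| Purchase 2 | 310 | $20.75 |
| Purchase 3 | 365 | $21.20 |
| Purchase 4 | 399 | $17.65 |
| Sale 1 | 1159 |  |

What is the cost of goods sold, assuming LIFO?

Sale 1 (1159) [LIFO — newest first]: 399 @ $17.65 + 365 @ $21.20 + 310 @ $20.75 + 85 @ $20.60 = $22,963.85
Ending inventory: 211 @ $16.05 + 75 @ $20.60 = $4,931.55
Check: goods available $27,895.40 = COGS $22,963.85 + ending $4,931.55

COGS = $22,963.85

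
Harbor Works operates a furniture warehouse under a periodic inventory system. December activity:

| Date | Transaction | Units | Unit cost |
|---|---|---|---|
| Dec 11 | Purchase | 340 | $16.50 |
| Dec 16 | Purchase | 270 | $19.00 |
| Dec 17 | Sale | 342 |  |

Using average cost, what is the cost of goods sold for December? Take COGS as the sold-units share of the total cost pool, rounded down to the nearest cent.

Dec 17, sell 342: 342/610 × $10,740.00 → $6,021.44
Ending inventory (cost pool remaining) = $4,718.56
Check: goods available $10,740.00 = COGS $6,021.44 + ending $4,718.56

COGS = $6,021.44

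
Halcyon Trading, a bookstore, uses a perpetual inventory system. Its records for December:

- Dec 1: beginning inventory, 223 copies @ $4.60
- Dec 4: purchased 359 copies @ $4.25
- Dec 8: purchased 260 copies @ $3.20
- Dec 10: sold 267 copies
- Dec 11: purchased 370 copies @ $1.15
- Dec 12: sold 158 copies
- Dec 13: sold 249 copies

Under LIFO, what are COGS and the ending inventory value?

COGS = $1,444.50; ending inventory = $2,364.55

Dec 10, 267 sold [LIFO — newest first]: 260 @ $3.20 + 7 @ $4.25 = $861.75
Dec 12, 158 sold [LIFO — newest first]: 158 @ $1.15 = $181.70
Dec 13, 249 sold [LIFO — newest first]: 212 @ $1.15 + 37 @ $4.25 = $401.05
Total COGS = $861.75 + $181.70 + $401.05 = $1,444.50
Ending inventory: 223 @ $4.60 + 315 @ $4.25 = $2,364.55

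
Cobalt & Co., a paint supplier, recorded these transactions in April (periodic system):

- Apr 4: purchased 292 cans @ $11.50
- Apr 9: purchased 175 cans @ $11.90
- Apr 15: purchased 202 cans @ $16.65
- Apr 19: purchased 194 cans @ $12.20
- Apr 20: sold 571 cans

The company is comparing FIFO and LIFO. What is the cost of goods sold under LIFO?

FIFO COGS: 292 @ $11.50 + 175 @ $11.90 + 104 @ $16.65 = $7,172.10
LIFO COGS: 194 @ $12.20 + 202 @ $16.65 + 175 @ $11.90 = $7,812.60

COGS = $7,812.60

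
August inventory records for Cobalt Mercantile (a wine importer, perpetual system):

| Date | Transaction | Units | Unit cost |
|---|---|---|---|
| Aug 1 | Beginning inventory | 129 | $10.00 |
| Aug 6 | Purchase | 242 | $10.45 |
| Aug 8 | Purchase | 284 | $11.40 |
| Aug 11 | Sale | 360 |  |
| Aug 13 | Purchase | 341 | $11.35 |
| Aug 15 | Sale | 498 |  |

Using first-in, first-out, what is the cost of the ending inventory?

Ending inventory = $1,566.30

Aug 11, 360 sold [FIFO — oldest first]: 129 @ $10.00 + 231 @ $10.45 = $3,703.95
Aug 15, 498 sold [FIFO — oldest first]: 11 @ $10.45 + 284 @ $11.40 + 203 @ $11.35 = $5,656.60
Total COGS = $3,703.95 + $5,656.60 = $9,360.55
Ending inventory: 138 @ $11.35 = $1,566.30
Check: goods available $10,926.85 = COGS $9,360.55 + ending $1,566.30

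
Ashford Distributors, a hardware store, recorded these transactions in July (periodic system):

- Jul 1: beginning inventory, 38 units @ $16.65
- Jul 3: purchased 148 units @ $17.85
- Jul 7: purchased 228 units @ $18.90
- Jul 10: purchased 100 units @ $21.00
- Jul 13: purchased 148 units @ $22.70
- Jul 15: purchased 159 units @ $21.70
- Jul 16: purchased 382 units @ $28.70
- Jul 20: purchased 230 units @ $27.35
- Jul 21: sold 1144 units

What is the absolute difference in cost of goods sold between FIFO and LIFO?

$2,762.60

FIFO COGS: 38 @ $16.65 + 148 @ $17.85 + 228 @ $18.90 + 100 @ $21.00 + 148 @ $22.70 + 159 @ $21.70 + 323 @ $28.70 = $25,763.70
LIFO COGS: 230 @ $27.35 + 382 @ $28.70 + 159 @ $21.70 + 148 @ $22.70 + 100 @ $21.00 + 125 @ $18.90 = $28,526.30
Difference = |$25,763.70 − $28,526.30| = $2,762.60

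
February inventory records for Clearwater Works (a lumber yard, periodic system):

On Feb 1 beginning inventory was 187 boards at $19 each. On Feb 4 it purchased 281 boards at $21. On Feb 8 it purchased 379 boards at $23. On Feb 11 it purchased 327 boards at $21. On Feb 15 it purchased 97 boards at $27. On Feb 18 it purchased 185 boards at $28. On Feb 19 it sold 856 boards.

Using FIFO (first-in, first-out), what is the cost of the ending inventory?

Ending inventory = $14,477

Feb 19, 856 sold [FIFO — oldest first]: 187 @ $19 + 281 @ $21 + 379 @ $23 + 9 @ $21 = $18,360
Ending inventory: 318 @ $21 + 97 @ $27 + 185 @ $28 = $14,477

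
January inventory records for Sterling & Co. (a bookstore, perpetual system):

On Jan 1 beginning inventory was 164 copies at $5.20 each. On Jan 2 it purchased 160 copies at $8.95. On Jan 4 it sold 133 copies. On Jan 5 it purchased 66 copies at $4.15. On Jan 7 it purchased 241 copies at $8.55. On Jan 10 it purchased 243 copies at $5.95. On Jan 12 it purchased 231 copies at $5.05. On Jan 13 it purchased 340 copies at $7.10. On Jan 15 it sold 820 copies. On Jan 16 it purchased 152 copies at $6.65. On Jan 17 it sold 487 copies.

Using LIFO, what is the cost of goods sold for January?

Jan 4, 133 sold [LIFO — newest first]: 133 @ $8.95 = $1,190.35
Jan 15, 820 sold [LIFO — newest first]: 340 @ $7.10 + 231 @ $5.05 + 243 @ $5.95 + 6 @ $8.55 = $5,077.70
Jan 17, 487 sold [LIFO — newest first]: 152 @ $6.65 + 235 @ $8.55 + 66 @ $4.15 + 27 @ $8.95 + 7 @ $5.20 = $3,572.00
Total COGS = $1,190.35 + $5,077.70 + $3,572.00 = $9,840.05
Ending inventory: 157 @ $5.20 = $816.40

COGS = $9,840.05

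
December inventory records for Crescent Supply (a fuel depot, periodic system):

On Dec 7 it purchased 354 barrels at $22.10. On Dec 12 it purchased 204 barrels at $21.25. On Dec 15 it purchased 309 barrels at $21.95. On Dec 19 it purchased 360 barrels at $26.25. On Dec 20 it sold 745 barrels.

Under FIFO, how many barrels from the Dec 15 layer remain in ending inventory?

122

Dec 20, 745 sold [FIFO — oldest first]: 354 @ $22.10 + 204 @ $21.25 + 187 @ $21.95 = $16,263.05
Ending inventory: 122 @ $21.95 + 360 @ $26.25 = $12,127.90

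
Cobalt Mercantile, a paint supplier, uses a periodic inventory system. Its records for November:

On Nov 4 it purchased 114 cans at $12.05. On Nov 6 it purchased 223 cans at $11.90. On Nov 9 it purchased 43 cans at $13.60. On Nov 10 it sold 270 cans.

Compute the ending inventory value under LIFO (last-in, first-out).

Ending inventory = $1,325.50

Nov 10, 270 sold [LIFO — newest first]: 43 @ $13.60 + 223 @ $11.90 + 4 @ $12.05 = $3,286.70
Ending inventory: 110 @ $12.05 = $1,325.50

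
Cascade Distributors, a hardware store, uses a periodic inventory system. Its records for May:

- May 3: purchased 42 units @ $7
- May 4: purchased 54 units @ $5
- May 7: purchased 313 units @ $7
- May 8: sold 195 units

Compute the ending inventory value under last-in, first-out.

Ending inventory = $1,390

May 8, 195 sold [LIFO — newest first]: 195 @ $7 = $1,365
Ending inventory: 42 @ $7 + 54 @ $5 + 118 @ $7 = $1,390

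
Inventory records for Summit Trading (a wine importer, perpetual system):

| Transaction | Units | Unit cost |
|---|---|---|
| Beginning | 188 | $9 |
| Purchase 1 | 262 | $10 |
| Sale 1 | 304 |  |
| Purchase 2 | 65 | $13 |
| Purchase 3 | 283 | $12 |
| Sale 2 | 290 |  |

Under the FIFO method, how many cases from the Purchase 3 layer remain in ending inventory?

204

Sale 1 (304) [FIFO — oldest first]: 188 @ $9 + 116 @ $10 = $2,852
Sale 2 (290) [FIFO — oldest first]: 146 @ $10 + 65 @ $13 + 79 @ $12 = $3,253
Total COGS = $2,852 + $3,253 = $6,105
Ending inventory: 204 @ $12 = $2,448
Check: goods available $8,553 = COGS $6,105 + ending $2,448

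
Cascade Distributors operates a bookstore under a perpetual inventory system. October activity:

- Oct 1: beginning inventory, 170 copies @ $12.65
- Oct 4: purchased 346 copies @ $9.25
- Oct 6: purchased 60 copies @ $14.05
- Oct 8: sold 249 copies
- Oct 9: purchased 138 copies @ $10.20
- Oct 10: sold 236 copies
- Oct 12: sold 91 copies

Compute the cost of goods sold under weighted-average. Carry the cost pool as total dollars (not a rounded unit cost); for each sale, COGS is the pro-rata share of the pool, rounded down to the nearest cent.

After Oct 1: 170 on hand, pool $2,150.50 (≈ $12.6500 each)
After Oct 4: 516 on hand, pool $5,351.00 (≈ $10.3702 each)
After Oct 6: 576 on hand, pool $6,194.00 (≈ $10.7535 each)
Oct 8, sell 249: 249/576 × $6,194.00 → $2,677.61
After Oct 9: 465 on hand, pool $4,923.99 (≈ $10.5892 each)
Oct 10, sell 236: 236/465 × $4,923.99 → $2,499.05
Oct 12, sell 91: 91/229 × $2,424.94 → $963.62
Total COGS = $2,677.61 + $2,499.05 + $963.62 = $6,140.28
Ending inventory (cost pool remaining) = $1,461.32
Check: goods available $7,601.60 = COGS $6,140.28 + ending $1,461.32

COGS = $6,140.28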